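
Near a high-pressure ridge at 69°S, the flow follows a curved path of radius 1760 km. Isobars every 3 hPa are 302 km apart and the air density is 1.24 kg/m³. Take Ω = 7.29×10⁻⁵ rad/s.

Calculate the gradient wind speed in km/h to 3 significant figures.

21.7 km/h

Coriolis parameter at 69°S:
f = 2Ω sin φ = 2 × 7.29×10⁻⁵ × sin 69° = 1.36×10⁻⁴ s⁻¹
Pressure gradient: |∂P/∂n| = 300 Pa / 302000 m = 9.93×10⁻⁴ Pa/m
Geostrophic speed: V_g = |∂P/∂n|/(fρ) = 9.93×10⁻⁴/(1.36×10⁻⁴ × 1.24) = 5.89 m/s
Around a high, pressure-gradient force acts outward with centrifugal, so Coriolis balances both:
fV = (1/ρ)|∂P/∂n| + V²/R  →  V² − fR·V + fR·V_g = 0
With fR = 1.36×10⁻⁴ × 1760×10³ m = 240 m/s:
V = [fR − √((fR)² − 4 fR V_g)]/2 = [240 − √(240² − 4×240×5.89)]/2 = 6.04 m/s
Supergeostrophic (V > V_g = 5.89 m/s), as expected around a high.
Converting: 6.04 m/s × 3.6 = 21.7 km/h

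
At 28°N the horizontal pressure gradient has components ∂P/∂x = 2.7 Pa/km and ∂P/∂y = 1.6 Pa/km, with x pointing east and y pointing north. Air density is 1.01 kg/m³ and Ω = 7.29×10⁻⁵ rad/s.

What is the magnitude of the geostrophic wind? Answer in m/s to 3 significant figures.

Coriolis parameter at 28°N:
f = 2Ω sin φ = 2 × 7.29×10⁻⁵ × sin 28° = 6.84×10⁻⁵ s⁻¹
Component geostrophic relations (x east, y north):
u_g = −(1/(fρ)) ∂P/∂y,  v_g = (1/(fρ)) ∂P/∂x
u_g = −(1.6×10⁻³)/(6.84×10⁻⁵ × 1.01) = −23.1 m/s;  v_g = (2.7×10⁻³)/(6.84×10⁻⁵ × 1.01) = 39.1 m/s
|V_g| = √(u_g² + v_g²) = 45.4 m/s

45.4 m/s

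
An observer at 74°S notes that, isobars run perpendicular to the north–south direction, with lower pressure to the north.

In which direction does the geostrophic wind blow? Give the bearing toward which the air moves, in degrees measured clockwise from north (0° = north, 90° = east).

270°

The pressure-gradient force points toward the north (bearing 000°).
Geostrophic balance: in the Southern Hemisphere the Coriolis force deflects motion to the left, so the geostrophic wind blows 90° to the left of the pressure-gradient force (low pressure on the right).
Rotating 000° by 90° counterclockwise gives 270° — the wind blows toward the west.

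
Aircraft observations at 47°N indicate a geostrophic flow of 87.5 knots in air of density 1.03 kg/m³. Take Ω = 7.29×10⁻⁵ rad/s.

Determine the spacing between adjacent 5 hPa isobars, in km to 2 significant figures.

Coriolis parameter at 47°N:
f = 2Ω sin φ = 2 × 7.29×10⁻⁵ × sin 47° = 1.07×10⁻⁴ s⁻¹
Wind speed in SI: 87.5 knots = 45.0 m/s
Geostrophic balance rearranged: |∂P/∂n| = f ρ V_g
|∂P/∂n| = 1.07×10⁻⁴ × 1.03 × 45.0 = 4.94×10⁻³ Pa/m
Isobar spacing: Δn = ΔP/|∂P/∂n| = 500 Pa / 4.94×10⁻³ Pa/m = 101135 m ≈ 100 km

100 km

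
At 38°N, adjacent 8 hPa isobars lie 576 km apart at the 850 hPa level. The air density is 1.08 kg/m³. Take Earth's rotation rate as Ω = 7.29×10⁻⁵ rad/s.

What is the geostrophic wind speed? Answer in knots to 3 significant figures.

27.8 knots

Coriolis parameter at 38°N:
f = 2Ω sin φ = 2 × 7.29×10⁻⁵ × sin 38° = 8.98×10⁻⁵ s⁻¹
Pressure gradient: |∂P/∂n| = 800 Pa / 576000 m = 1.39×10⁻³ Pa/m
Geostrophic balance (pressure-gradient force = Coriolis force):
V_g = (1/(fρ)) |∂P/∂n| = 1.39×10⁻³ / (8.98×10⁻⁵ × 1.08) = 14.3 m/s
Converting: 14.3 m/s × 1.944 = 27.8 knots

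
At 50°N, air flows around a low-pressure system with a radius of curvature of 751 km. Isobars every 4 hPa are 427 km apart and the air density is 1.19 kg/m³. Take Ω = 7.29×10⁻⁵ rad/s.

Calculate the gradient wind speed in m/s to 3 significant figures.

Coriolis parameter at 50°N:
f = 2Ω sin φ = 2 × 7.29×10⁻⁵ × sin 50° = 1.12×10⁻⁴ s⁻¹
Pressure gradient: |∂P/∂n| = 400 Pa / 427000 m = 9.37×10⁻⁴ Pa/m
Geostrophic speed: V_g = |∂P/∂n|/(fρ) = 9.37×10⁻⁴/(1.12×10⁻⁴ × 1.19) = 7.05 m/s
Around a low, centrifugal force acts outward with Coriolis, so pressure-gradient force balances both:
(1/ρ)|∂P/∂n| = fV + V²/R  →  V² + fR·V − fR·V_g = 0
With fR = 1.12×10⁻⁴ × 751×10³ m = 83.9 m/s:
V = [−fR + √((fR)² + 4 fR V_g)]/2 = [−83.9 + √(83.9² + 4×83.9×7.05)]/2 = 6.54 m/s
Subgeostrophic (V < V_g = 7.05 m/s), as expected around a low.

6.54 m/s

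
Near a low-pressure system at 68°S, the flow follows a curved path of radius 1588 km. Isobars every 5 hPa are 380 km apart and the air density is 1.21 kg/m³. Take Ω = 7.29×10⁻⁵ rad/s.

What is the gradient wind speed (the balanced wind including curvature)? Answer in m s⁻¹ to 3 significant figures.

7.76 m s⁻¹

Coriolis parameter at 68°S:
f = 2Ω sin φ = 2 × 7.29×10⁻⁵ × sin 68° = 1.35×10⁻⁴ s⁻¹
Pressure gradient: |∂P/∂n| = 500 Pa / 380000 m = 1.32×10⁻³ Pa/m
Geostrophic speed: V_g = |∂P/∂n|/(fρ) = 1.32×10⁻³/(1.35×10⁻⁴ × 1.21) = 8.04 m/s
Around a low, centrifugal force acts outward with Coriolis, so pressure-gradient force balances both:
(1/ρ)|∂P/∂n| = fV + V²/R  →  V² + fR·V − fR·V_g = 0
With fR = 1.35×10⁻⁴ × 1588×10³ m = 215 m/s:
V = [−fR + √((fR)² + 4 fR V_g)]/2 = [−215 + √(215² + 4×215×8.04)]/2 = 7.76 m/s
Subgeostrophic (V < V_g = 8.04 m/s), as expected around a low.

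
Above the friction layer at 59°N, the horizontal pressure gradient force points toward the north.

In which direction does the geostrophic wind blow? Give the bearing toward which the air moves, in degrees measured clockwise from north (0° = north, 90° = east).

The pressure-gradient force points toward the north (bearing 000°).
Geostrophic balance: in the Northern Hemisphere the Coriolis force deflects motion to the right, so the geostrophic wind blows 90° to the right of the pressure-gradient force (low pressure on the left).
Rotating 000° by 90° clockwise gives 090° — the wind blows toward the east.

090°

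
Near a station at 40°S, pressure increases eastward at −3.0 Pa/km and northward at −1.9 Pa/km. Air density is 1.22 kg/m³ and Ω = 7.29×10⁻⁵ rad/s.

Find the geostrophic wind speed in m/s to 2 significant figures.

Coriolis parameter at 40°S:
f = 2Ω sin φ = 2 × 7.29×10⁻⁵ × sin 40° = 9.37×10⁻⁵ s⁻¹
In the Southern Hemisphere f is negative: f = −9.37×10⁻⁵ s⁻¹.
Component geostrophic relations (x east, y north):
u_g = −(1/(fρ)) ∂P/∂y,  v_g = (1/(fρ)) ∂P/∂x
u_g = −(−1.9×10⁻³)/(−9.37×10⁻⁵ × 1.22) = −16.6 m/s;  v_g = (−3.0×10⁻³)/(−9.37×10⁻⁵ × 1.22) = 26.2 m/s
|V_g| = √(u_g² + v_g²) = 31.1 m/s

31 m/s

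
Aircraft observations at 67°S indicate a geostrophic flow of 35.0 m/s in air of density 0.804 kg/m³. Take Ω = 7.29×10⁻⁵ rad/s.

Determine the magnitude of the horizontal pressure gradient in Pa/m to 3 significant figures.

Coriolis parameter at 67°S:
f = 2Ω sin φ = 2 × 7.29×10⁻⁵ × sin 67° = 1.34×10⁻⁴ s⁻¹
Geostrophic balance rearranged: |∂P/∂n| = f ρ V_g
|∂P/∂n| = 1.34×10⁻⁴ × 0.804 × 35.0 = 3.78×10⁻³ Pa/m

3.78×10⁻³ Pa/m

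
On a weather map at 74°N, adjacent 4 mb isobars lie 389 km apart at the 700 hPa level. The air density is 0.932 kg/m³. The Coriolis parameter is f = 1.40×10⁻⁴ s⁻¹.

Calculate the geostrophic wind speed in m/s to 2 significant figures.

7.9 m/s

Pressure gradient: |∂P/∂n| = 400 Pa / 389000 m = 1.03×10⁻³ Pa/m
Geostrophic balance (pressure-gradient force = Coriolis force):
V_g = (1/(fρ)) |∂P/∂n| = 1.03×10⁻³ / (1.40×10⁻⁴ × 0.932) = 7.88 m/s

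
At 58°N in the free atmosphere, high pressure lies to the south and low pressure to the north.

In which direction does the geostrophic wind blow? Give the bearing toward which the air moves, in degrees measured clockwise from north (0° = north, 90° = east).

090°

The pressure-gradient force points toward the north (bearing 000°).
Geostrophic balance: in the Northern Hemisphere the Coriolis force deflects motion to the right, so the geostrophic wind blows 90° to the right of the pressure-gradient force (low pressure on the left).
Rotating 000° by 90° clockwise gives 090° — the wind blows toward the east.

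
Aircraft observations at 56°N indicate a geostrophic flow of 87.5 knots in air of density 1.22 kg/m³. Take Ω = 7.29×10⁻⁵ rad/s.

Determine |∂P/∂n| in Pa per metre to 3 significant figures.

6.64×10⁻³ Pa/m

Coriolis parameter at 56°N:
f = 2Ω sin φ = 2 × 7.29×10⁻⁵ × sin 56° = 1.21×10⁻⁴ s⁻¹
Wind speed in SI: 87.5 knots = 45.0 m/s
Geostrophic balance rearranged: |∂P/∂n| = f ρ V_g
|∂P/∂n| = 1.21×10⁻⁴ × 1.22 × 45.0 = 6.64×10⁻³ Pa/m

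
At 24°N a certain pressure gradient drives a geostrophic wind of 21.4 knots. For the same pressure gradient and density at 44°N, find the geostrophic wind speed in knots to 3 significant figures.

12.5 knots

With the same pressure gradient and density, V_g ∝ 1/f ∝ 1/sin φ.
V₂ = V₁ · sin φ₁ / sin φ₂ = 21.4 × sin 24° / sin 44°
V₂ = 21.4 × 0.4067/0.6947 = 12.5 knots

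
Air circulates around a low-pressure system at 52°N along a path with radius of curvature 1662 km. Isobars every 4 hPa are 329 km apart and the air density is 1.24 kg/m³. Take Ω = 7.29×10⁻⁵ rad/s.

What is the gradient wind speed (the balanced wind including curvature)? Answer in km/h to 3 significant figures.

29.5 km/h

Coriolis parameter at 52°N:
f = 2Ω sin φ = 2 × 7.29×10⁻⁵ × sin 52° = 1.15×10⁻⁴ s⁻¹
Pressure gradient: |∂P/∂n| = 400 Pa / 329000 m = 1.22×10⁻³ Pa/m
Geostrophic speed: V_g = |∂P/∂n|/(fρ) = 1.22×10⁻³/(1.15×10⁻⁴ × 1.24) = 8.53 m/s
Around a low, centrifugal force acts outward with Coriolis, so pressure-gradient force balances both:
(1/ρ)|∂P/∂n| = fV + V²/R  →  V² + fR·V − fR·V_g = 0
With fR = 1.15×10⁻⁴ × 1662×10³ m = 191 m/s:
V = [−fR + √((fR)² + 4 fR V_g)]/2 = [−191 + √(191² + 4×191×8.53)]/2 = 8.18 m/s
Subgeostrophic (V < V_g = 8.53 m/s), as expected around a low.
Converting: 8.18 m/s × 3.6 = 29.5 km/h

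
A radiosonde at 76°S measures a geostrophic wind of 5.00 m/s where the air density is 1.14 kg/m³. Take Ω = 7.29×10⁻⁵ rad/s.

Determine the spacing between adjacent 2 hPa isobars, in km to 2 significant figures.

Coriolis parameter at 76°S:
f = 2Ω sin φ = 2 × 7.29×10⁻⁵ × sin 76° = 1.41×10⁻⁴ s⁻¹
Geostrophic balance rearranged: |∂P/∂n| = f ρ V_g
|∂P/∂n| = 1.41×10⁻⁴ × 1.14 × 5.00 = 8.06×10⁻⁴ Pa/m
Isobar spacing: Δn = ΔP/|∂P/∂n| = 200 Pa / 8.06×10⁻⁴ Pa/m = 248024 m ≈ 250 km

250 km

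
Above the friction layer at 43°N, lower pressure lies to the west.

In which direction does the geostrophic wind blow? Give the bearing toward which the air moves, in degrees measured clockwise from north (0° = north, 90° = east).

The pressure-gradient force points toward the west (bearing 270°).
Geostrophic balance: in the Northern Hemisphere the Coriolis force deflects motion to the right, so the geostrophic wind blows 90° to the right of the pressure-gradient force (low pressure on the left).
Rotating 270° by 90° clockwise gives 000° — the wind blows toward the north.

000°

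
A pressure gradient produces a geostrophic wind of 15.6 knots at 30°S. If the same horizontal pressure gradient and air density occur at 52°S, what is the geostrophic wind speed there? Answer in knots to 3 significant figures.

With the same pressure gradient and density, V_g ∝ 1/f ∝ 1/sin φ.
V₂ = V₁ · sin φ₁ / sin φ₂ = 15.6 × sin 30° / sin 52°
V₂ = 15.6 × 0.5000/0.7880 = 9.90 knots

9.90 knots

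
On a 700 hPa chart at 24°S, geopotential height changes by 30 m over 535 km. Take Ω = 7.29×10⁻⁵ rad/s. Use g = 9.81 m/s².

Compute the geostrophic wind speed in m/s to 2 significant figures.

9.3 m/s

Coriolis parameter at 24°S:
f = 2Ω sin φ = 2 × 7.29×10⁻⁵ × sin 24° = 5.93×10⁻⁵ s⁻¹
Height gradient: |∂Z/∂n| = 30 m / 535000 m = 5.61×10⁻⁵
On a pressure surface, geostrophic balance gives V_g = (g/f)|∂Z/∂n|:
V_g = 9.81 × 5.61×10⁻⁵ / 5.93×10⁻⁵ = 9.28 m/s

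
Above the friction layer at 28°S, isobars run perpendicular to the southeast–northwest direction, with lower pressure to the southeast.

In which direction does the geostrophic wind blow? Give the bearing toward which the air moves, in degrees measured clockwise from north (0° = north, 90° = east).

045°

The pressure-gradient force points toward the southeast (bearing 135°).
Geostrophic balance: in the Southern Hemisphere the Coriolis force deflects motion to the left, so the geostrophic wind blows 90° to the left of the pressure-gradient force (low pressure on the right).
Rotating 135° by 90° counterclockwise gives 045° — the wind blows toward the northeast.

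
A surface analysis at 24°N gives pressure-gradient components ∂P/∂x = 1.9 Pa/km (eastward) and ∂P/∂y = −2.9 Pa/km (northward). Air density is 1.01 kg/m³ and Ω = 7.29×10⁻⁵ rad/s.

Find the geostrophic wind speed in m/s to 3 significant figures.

57.9 m/s

Coriolis parameter at 24°N:
f = 2Ω sin φ = 2 × 7.29×10⁻⁵ × sin 24° = 5.93×10⁻⁵ s⁻¹
Component geostrophic relations (x east, y north):
u_g = −(1/(fρ)) ∂P/∂y,  v_g = (1/(fρ)) ∂P/∂x
u_g = −(−2.9×10⁻³)/(5.93×10⁻⁵ × 1.01) = 48.4 m/s;  v_g = (1.9×10⁻³)/(5.93×10⁻⁵ × 1.01) = 31.7 m/s
|V_g| = √(u_g² + v_g²) = 57.9 m/s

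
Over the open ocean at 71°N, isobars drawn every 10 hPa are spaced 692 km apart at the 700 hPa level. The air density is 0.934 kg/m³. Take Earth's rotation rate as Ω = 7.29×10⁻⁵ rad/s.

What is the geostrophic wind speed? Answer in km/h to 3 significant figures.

40.4 km/h

Coriolis parameter at 71°N:
f = 2Ω sin φ = 2 × 7.29×10⁻⁵ × sin 71° = 1.38×10⁻⁴ s⁻¹
Pressure gradient: |∂P/∂n| = 1000 Pa / 692000 m = 1.45×10⁻³ Pa/m
Geostrophic balance (pressure-gradient force = Coriolis force):
V_g = (1/(fρ)) |∂P/∂n| = 1.45×10⁻³ / (1.38×10⁻⁴ × 0.934) = 11.2 m/s
Converting: 11.2 m/s × 3.6 = 40.4 km/h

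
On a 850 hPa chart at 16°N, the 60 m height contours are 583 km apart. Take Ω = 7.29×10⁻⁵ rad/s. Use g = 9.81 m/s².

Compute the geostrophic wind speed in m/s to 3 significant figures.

25.1 m/s

Coriolis parameter at 16°N:
f = 2Ω sin φ = 2 × 7.29×10⁻⁵ × sin 16° = 4.02×10⁻⁵ s⁻¹
Height gradient: |∂Z/∂n| = 60 m / 583000 m = 1.03×10⁻⁴
On a pressure surface, geostrophic balance gives V_g = (g/f)|∂Z/∂n|:
V_g = 9.81 × 1.03×10⁻⁴ / 4.02×10⁻⁵ = 25.1 m/s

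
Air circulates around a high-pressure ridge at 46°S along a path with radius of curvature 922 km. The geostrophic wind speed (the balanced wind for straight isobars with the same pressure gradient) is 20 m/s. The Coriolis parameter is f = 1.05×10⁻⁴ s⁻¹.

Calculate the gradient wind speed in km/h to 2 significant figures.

100 km/h

Around a high, pressure-gradient force acts outward with centrifugal, so Coriolis balances both:
fV = (1/ρ)|∂P/∂n| + V²/R  →  V² − fR·V + fR·V_g = 0
With fR = 1.05×10⁻⁴ × 922×10³ m = 96.8 m/s:
V = [fR − √((fR)² − 4 fR V_g)]/2 = [96.8 − √(96.8² − 4×96.8×20)]/2 = 28.2 m/s
Supergeostrophic (V > V_g = 20 m/s), as expected around a high.
Converting: 28.2 m/s × 3.6 = 100 km/h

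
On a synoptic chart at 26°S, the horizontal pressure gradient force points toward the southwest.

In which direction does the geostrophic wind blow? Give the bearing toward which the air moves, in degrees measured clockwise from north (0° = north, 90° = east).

135°

The pressure-gradient force points toward the southwest (bearing 225°).
Geostrophic balance: in the Southern Hemisphere the Coriolis force deflects motion to the left, so the geostrophic wind blows 90° to the left of the pressure-gradient force (low pressure on the right).
Rotating 225° by 90° counterclockwise gives 135° — the wind blows toward the southeast.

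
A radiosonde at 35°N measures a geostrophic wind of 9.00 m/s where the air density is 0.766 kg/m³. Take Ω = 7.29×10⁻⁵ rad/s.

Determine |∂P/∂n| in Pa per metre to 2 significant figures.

5.8×10⁻⁴ Pa/m

Coriolis parameter at 35°N:
f = 2Ω sin φ = 2 × 7.29×10⁻⁵ × sin 35° = 8.36×10⁻⁵ s⁻¹
Geostrophic balance rearranged: |∂P/∂n| = f ρ V_g
|∂P/∂n| = 8.36×10⁻⁵ × 0.766 × 9.00 = 5.77×10⁻⁴ Pa/m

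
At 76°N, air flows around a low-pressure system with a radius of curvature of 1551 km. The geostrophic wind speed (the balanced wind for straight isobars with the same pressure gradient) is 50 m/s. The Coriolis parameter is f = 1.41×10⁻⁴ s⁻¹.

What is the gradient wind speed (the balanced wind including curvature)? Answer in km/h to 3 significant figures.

Around a low, centrifugal force acts outward with Coriolis, so pressure-gradient force balances both:
(1/ρ)|∂P/∂n| = fV + V²/R  →  V² + fR·V − fR·V_g = 0
With fR = 1.41×10⁻⁴ × 1551×10³ m = 219 m/s:
V = [−fR + √((fR)² + 4 fR V_g)]/2 = [−219 + √(219² + 4×219×50)]/2 = 42 m/s
Subgeostrophic (V < V_g = 50 m/s), as expected around a low.
Converting: 42 m/s × 3.6 = 151 km/h

151 km/h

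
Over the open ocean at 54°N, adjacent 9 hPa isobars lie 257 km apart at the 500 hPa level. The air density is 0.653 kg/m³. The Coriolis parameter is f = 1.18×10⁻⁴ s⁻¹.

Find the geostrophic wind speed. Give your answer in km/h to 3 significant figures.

164 km/h

Pressure gradient: |∂P/∂n| = 900 Pa / 257000 m = 3.50×10⁻³ Pa/m
Geostrophic balance (pressure-gradient force = Coriolis force):
V_g = (1/(fρ)) |∂P/∂n| = 3.50×10⁻³ / (1.18×10⁻⁴ × 0.653) = 45.4 m/s
Converting: 45.4 m/s × 3.6 = 164 km/h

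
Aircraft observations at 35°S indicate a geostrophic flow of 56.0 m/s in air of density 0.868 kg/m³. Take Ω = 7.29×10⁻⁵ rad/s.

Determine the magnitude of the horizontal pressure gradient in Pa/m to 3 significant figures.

Coriolis parameter at 35°S:
f = 2Ω sin φ = 2 × 7.29×10⁻⁵ × sin 35° = 8.36×10⁻⁵ s⁻¹
Geostrophic balance rearranged: |∂P/∂n| = f ρ V_g
|∂P/∂n| = 8.36×10⁻⁵ × 0.868 × 56.0 = 4.06×10⁻³ Pa/m

4.06×10⁻³ Pa/m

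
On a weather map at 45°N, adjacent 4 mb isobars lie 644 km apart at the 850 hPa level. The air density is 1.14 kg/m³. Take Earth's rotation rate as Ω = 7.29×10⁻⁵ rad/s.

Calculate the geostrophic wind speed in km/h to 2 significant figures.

19 km/h

Coriolis parameter at 45°N:
f = 2Ω sin φ = 2 × 7.29×10⁻⁵ × sin 45° = 1.03×10⁻⁴ s⁻¹
Pressure gradient: |∂P/∂n| = 400 Pa / 644000 m = 6.21×10⁻⁴ Pa/m
Geostrophic balance (pressure-gradient force = Coriolis force):
V_g = (1/(fρ)) |∂P/∂n| = 6.21×10⁻⁴ / (1.03×10⁻⁴ × 1.14) = 5.28 m/s
Converting: 5.28 m/s × 3.6 = 19 km/h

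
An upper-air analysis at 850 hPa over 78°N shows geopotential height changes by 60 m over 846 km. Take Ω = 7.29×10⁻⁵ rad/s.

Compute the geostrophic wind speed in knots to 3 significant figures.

9.48 knots

Coriolis parameter at 78°N:
f = 2Ω sin φ = 2 × 7.29×10⁻⁵ × sin 78° = 1.43×10⁻⁴ s⁻¹
Height gradient: |∂Z/∂n| = 60 m / 846000 m = 7.09×10⁻⁵
On a pressure surface, geostrophic balance gives V_g = (g/f)|∂Z/∂n|:
V_g = 9.81 × 7.09×10⁻⁵ / 1.43×10⁻⁴ = 4.88 m/s
Converting: 4.88 m/s × 1.944 = 9.48 knots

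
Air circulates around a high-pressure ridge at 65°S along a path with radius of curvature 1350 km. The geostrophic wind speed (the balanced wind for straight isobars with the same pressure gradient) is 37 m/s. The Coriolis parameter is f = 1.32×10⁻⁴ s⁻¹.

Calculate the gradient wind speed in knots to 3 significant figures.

Around a high, pressure-gradient force acts outward with centrifugal, so Coriolis balances both:
fV = (1/ρ)|∂P/∂n| + V²/R  →  V² − fR·V + fR·V_g = 0
With fR = 1.32×10⁻⁴ × 1350×10³ m = 178 m/s:
V = [fR − √((fR)² − 4 fR V_g)]/2 = [178 − √(178² − 4×178×37)]/2 = 52.4 m/s
Supergeostrophic (V > V_g = 37 m/s), as expected around a high.
Converting: 52.4 m/s × 1.944 = 102 knots

102 knots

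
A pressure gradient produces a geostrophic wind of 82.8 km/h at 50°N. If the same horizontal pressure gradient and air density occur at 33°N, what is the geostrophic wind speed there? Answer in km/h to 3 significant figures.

With the same pressure gradient and density, V_g ∝ 1/f ∝ 1/sin φ.
V₂ = V₁ · sin φ₁ / sin φ₂ = 82.8 × sin 50° / sin 33°
V₂ = 82.8 × 0.7660/0.5446 = 116 km/h

116 km/h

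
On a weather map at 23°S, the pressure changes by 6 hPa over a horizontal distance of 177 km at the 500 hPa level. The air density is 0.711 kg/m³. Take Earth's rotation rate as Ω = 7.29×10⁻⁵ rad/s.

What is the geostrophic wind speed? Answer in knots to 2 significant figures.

160 knots

Coriolis parameter at 23°S:
f = 2Ω sin φ = 2 × 7.29×10⁻⁵ × sin 23° = 5.70×10⁻⁵ s⁻¹
Pressure gradient: |∂P/∂n| = 600 Pa / 177000 m = 3.39×10⁻³ Pa/m
Geostrophic balance (pressure-gradient force = Coriolis force):
V_g = (1/(fρ)) |∂P/∂n| = 3.39×10⁻³ / (5.70×10⁻⁵ × 0.711) = 83.7 m/s
Converting: 83.7 m/s × 1.944 = 160 knots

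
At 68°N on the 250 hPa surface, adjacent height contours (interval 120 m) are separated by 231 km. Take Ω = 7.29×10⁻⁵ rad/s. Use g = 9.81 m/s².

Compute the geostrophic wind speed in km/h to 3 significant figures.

136 km/h

Coriolis parameter at 68°N:
f = 2Ω sin φ = 2 × 7.29×10⁻⁵ × sin 68° = 1.35×10⁻⁴ s⁻¹
Height gradient: |∂Z/∂n| = 120 m / 231000 m = 5.19×10⁻⁴
On a pressure surface, geostrophic balance gives V_g = (g/f)|∂Z/∂n|:
V_g = 9.81 × 5.19×10⁻⁴ / 1.35×10⁻⁴ = 37.7 m/s
Converting: 37.7 m/s × 3.6 = 136 km/h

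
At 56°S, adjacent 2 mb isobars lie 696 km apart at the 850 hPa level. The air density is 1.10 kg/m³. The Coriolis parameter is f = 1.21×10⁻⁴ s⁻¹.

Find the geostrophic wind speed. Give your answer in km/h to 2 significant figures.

Pressure gradient: |∂P/∂n| = 200 Pa / 696000 m = 2.87×10⁻⁴ Pa/m
Geostrophic balance (pressure-gradient force = Coriolis force):
V_g = (1/(fρ)) |∂P/∂n| = 2.87×10⁻⁴ / (1.21×10⁻⁴ × 1.10) = 2.16 m/s
Converting: 2.16 m/s × 3.6 = 7.8 km/h

7.8 km/h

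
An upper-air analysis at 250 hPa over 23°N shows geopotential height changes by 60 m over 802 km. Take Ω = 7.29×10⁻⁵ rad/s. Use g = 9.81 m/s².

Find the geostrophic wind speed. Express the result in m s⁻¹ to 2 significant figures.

Coriolis parameter at 23°N:
f = 2Ω sin φ = 2 × 7.29×10⁻⁵ × sin 23° = 5.70×10⁻⁵ s⁻¹
Height gradient: |∂Z/∂n| = 60 m / 802000 m = 7.48×10⁻⁵
On a pressure surface, geostrophic balance gives V_g = (g/f)|∂Z/∂n|:
V_g = 9.81 × 7.48×10⁻⁵ / 5.70×10⁻⁵ = 12.9 m/s

13 m s⁻¹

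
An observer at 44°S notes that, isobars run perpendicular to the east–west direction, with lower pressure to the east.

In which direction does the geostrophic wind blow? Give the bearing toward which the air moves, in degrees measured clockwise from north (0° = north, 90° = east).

The pressure-gradient force points toward the east (bearing 090°).
Geostrophic balance: in the Southern Hemisphere the Coriolis force deflects motion to the left, so the geostrophic wind blows 90° to the left of the pressure-gradient force (low pressure on the right).
Rotating 090° by 90° counterclockwise gives 000° — the wind blows toward the north.

000°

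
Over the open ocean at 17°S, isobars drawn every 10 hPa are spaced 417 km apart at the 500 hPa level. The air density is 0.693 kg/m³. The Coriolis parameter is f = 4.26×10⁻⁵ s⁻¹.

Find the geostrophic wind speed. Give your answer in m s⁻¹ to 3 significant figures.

81.2 m s⁻¹

Pressure gradient: |∂P/∂n| = 1000 Pa / 417000 m = 2.40×10⁻³ Pa/m
Geostrophic balance (pressure-gradient force = Coriolis force):
V_g = (1/(fρ)) |∂P/∂n| = 2.40×10⁻³ / (4.26×10⁻⁵ × 0.693) = 81.2 m/s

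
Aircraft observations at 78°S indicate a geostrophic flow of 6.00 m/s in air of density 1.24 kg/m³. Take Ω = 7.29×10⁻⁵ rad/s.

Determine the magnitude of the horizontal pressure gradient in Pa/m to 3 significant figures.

1.06×10⁻³ Pa/m

Coriolis parameter at 78°S:
f = 2Ω sin φ = 2 × 7.29×10⁻⁵ × sin 78° = 1.43×10⁻⁴ s⁻¹
Geostrophic balance rearranged: |∂P/∂n| = f ρ V_g
|∂P/∂n| = 1.43×10⁻⁴ × 1.24 × 6.00 = 1.06×10⁻³ Pa/m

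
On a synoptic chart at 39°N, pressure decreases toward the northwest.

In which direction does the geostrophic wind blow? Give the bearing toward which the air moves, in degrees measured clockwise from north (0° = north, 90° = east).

The pressure-gradient force points toward the northwest (bearing 315°).
Geostrophic balance: in the Northern Hemisphere the Coriolis force deflects motion to the right, so the geostrophic wind blows 90° to the right of the pressure-gradient force (low pressure on the left).
Rotating 315° by 90° clockwise gives 045° — the wind blows toward the northeast.

045°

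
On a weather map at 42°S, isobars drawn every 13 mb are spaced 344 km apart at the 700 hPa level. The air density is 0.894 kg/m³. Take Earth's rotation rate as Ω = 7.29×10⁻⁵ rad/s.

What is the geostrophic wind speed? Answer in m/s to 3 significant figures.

43.3 m/s

Coriolis parameter at 42°S:
f = 2Ω sin φ = 2 × 7.29×10⁻⁵ × sin 42° = 9.76×10⁻⁵ s⁻¹
Pressure gradient: |∂P/∂n| = 1300 Pa / 344000 m = 3.78×10⁻³ Pa/m
Geostrophic balance (pressure-gradient force = Coriolis force):
V_g = (1/(fρ)) |∂P/∂n| = 3.78×10⁻³ / (9.76×10⁻⁵ × 0.894) = 43.3 m/s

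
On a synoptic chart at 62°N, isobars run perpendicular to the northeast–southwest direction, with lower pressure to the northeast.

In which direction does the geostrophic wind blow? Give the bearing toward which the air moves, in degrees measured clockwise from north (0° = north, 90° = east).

The pressure-gradient force points toward the northeast (bearing 045°).
Geostrophic balance: in the Northern Hemisphere the Coriolis force deflects motion to the right, so the geostrophic wind blows 90° to the right of the pressure-gradient force (low pressure on the left).
Rotating 045° by 90° clockwise gives 135° — the wind blows toward the southeast.

135°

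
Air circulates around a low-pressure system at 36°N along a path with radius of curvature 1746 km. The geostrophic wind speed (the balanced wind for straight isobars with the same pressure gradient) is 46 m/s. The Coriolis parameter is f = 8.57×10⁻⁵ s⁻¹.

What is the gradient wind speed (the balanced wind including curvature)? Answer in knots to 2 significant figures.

Around a low, centrifugal force acts outward with Coriolis, so pressure-gradient force balances both:
(1/ρ)|∂P/∂n| = fV + V²/R  →  V² + fR·V − fR·V_g = 0
With fR = 8.57×10⁻⁵ × 1746×10³ m = 150 m/s:
V = [−fR + √((fR)² + 4 fR V_g)]/2 = [−150 + √(150² + 4×150×46)]/2 = 36.9 m/s
Subgeostrophic (V < V_g = 46 m/s), as expected around a low.
Converting: 36.9 m/s × 1.944 = 72 knots

72 knots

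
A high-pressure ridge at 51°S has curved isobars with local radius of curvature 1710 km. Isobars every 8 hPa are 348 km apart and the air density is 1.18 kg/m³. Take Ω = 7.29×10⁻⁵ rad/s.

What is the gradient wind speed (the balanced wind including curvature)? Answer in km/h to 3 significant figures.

68.7 km/h

Coriolis parameter at 51°S:
f = 2Ω sin φ = 2 × 7.29×10⁻⁵ × sin 51° = 1.13×10⁻⁴ s⁻¹
Pressure gradient: |∂P/∂n| = 800 Pa / 348000 m = 2.30×10⁻³ Pa/m
Geostrophic speed: V_g = |∂P/∂n|/(fρ) = 2.30×10⁻³/(1.13×10⁻⁴ × 1.18) = 17.2 m/s
Around a high, pressure-gradient force acts outward with centrifugal, so Coriolis balances both:
fV = (1/ρ)|∂P/∂n| + V²/R  →  V² − fR·V + fR·V_g = 0
With fR = 1.13×10⁻⁴ × 1710×10³ m = 194 m/s:
V = [fR − √((fR)² − 4 fR V_g)]/2 = [194 − √(194² − 4×194×17.2)]/2 = 19.1 m/s
Supergeostrophic (V > V_g = 17.2 m/s), as expected around a high.
Converting: 19.1 m/s × 3.6 = 68.7 km/h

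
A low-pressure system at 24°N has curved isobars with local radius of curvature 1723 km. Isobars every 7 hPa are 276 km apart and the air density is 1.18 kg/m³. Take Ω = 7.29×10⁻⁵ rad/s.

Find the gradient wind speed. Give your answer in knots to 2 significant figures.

55 knots

Coriolis parameter at 24°N:
f = 2Ω sin φ = 2 × 7.29×10⁻⁵ × sin 24° = 5.93×10⁻⁵ s⁻¹
Pressure gradient: |∂P/∂n| = 700 Pa / 276000 m = 2.54×10⁻³ Pa/m
Geostrophic speed: V_g = |∂P/∂n|/(fρ) = 2.54×10⁻³/(5.93×10⁻⁵ × 1.18) = 36.2 m/s
Around a low, centrifugal force acts outward with Coriolis, so pressure-gradient force balances both:
(1/ρ)|∂P/∂n| = fV + V²/R  →  V² + fR·V − fR·V_g = 0
With fR = 5.93×10⁻⁵ × 1723×10³ m = 102 m/s:
V = [−fR + √((fR)² + 4 fR V_g)]/2 = [−102 + √(102² + 4×102×36.2)]/2 = 28.4 m/s
Subgeostrophic (V < V_g = 36.2 m/s), as expected around a low.
Converting: 28.4 m/s × 1.944 = 55 knots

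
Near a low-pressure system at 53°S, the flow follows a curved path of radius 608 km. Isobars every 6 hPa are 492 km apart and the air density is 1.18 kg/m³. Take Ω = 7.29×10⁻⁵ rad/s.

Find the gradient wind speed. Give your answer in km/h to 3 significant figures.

Coriolis parameter at 53°S:
f = 2Ω sin φ = 2 × 7.29×10⁻⁵ × sin 53° = 1.16×10⁻⁴ s⁻¹
Pressure gradient: |∂P/∂n| = 600 Pa / 492000 m = 1.22×10⁻³ Pa/m
Geostrophic speed: V_g = |∂P/∂n|/(fρ) = 1.22×10⁻³/(1.16×10⁻⁴ × 1.18) = 8.88 m/s
Around a low, centrifugal force acts outward with Coriolis, so pressure-gradient force balances both:
(1/ρ)|∂P/∂n| = fV + V²/R  →  V² + fR·V − fR·V_g = 0
With fR = 1.16×10⁻⁴ × 608×10³ m = 70.8 m/s:
V = [−fR + √((fR)² + 4 fR V_g)]/2 = [−70.8 + √(70.8² + 4×70.8×8.88)]/2 = 7.98 m/s
Subgeostrophic (V < V_g = 8.88 m/s), as expected around a low.
Converting: 7.98 m/s × 3.6 = 28.7 km/h

28.7 km/h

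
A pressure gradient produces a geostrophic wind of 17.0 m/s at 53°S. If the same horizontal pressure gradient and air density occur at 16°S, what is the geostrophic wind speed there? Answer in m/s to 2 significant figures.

With the same pressure gradient and density, V_g ∝ 1/f ∝ 1/sin φ.
V₂ = V₁ · sin φ₁ / sin φ₂ = 17.0 × sin 53° / sin 16°
V₂ = 17.0 × 0.7986/0.2756 = 49 m/s

49 m/s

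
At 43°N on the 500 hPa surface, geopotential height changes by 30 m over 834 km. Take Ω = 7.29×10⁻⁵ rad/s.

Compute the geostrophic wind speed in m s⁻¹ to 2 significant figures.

Coriolis parameter at 43°N:
f = 2Ω sin φ = 2 × 7.29×10⁻⁵ × sin 43° = 9.94×10⁻⁵ s⁻¹
Height gradient: |∂Z/∂n| = 30 m / 834000 m = 3.60×10⁻⁵
On a pressure surface, geostrophic balance gives V_g = (g/f)|∂Z/∂n|:
V_g = 9.81 × 3.60×10⁻⁵ / 9.94×10⁻⁵ = 3.55 m/s

3.5 m s⁻¹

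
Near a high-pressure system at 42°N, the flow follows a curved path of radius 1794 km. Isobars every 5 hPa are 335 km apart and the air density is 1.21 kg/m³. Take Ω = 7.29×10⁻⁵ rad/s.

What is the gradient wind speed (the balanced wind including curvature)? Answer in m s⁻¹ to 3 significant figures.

Coriolis parameter at 42°N:
f = 2Ω sin φ = 2 × 7.29×10⁻⁵ × sin 42° = 9.76×10⁻⁵ s⁻¹
Pressure gradient: |∂P/∂n| = 500 Pa / 335000 m = 1.49×10⁻³ Pa/m
Geostrophic speed: V_g = |∂P/∂n|/(fρ) = 1.49×10⁻³/(9.76×10⁻⁵ × 1.21) = 12.6 m/s
Around a high, pressure-gradient force acts outward with centrifugal, so Coriolis balances both:
fV = (1/ρ)|∂P/∂n| + V²/R  →  V² − fR·V + fR·V_g = 0
With fR = 9.76×10⁻⁵ × 1794×10³ m = 175 m/s:
V = [fR − √((fR)² − 4 fR V_g)]/2 = [175 − √(175² − 4×175×12.6)]/2 = 13.7 m/s
Supergeostrophic (V > V_g = 12.6 m/s), as expected around a high.

13.7 m s⁻¹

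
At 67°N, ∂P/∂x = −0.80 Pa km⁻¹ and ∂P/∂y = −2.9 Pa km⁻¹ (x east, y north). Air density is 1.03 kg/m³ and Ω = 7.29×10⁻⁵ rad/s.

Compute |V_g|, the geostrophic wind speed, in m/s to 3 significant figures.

Coriolis parameter at 67°N:
f = 2Ω sin φ = 2 × 7.29×10⁻⁵ × sin 67° = 1.34×10⁻⁴ s⁻¹
Component geostrophic relations (x east, y north):
u_g = −(1/(fρ)) ∂P/∂y,  v_g = (1/(fρ)) ∂P/∂x
u_g = −(−2.9×10⁻³)/(1.34×10⁻⁴ × 1.03) = 21.0 m/s;  v_g = (−0.80×10⁻³)/(1.34×10⁻⁴ × 1.03) = −5.79 m/s
|V_g| = √(u_g² + v_g²) = 21.8 m/s

21.8 m/s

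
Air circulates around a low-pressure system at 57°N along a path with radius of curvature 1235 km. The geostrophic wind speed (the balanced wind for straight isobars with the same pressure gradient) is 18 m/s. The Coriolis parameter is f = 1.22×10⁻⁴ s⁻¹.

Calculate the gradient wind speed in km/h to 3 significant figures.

58.5 km/h

Around a low, centrifugal force acts outward with Coriolis, so pressure-gradient force balances both:
(1/ρ)|∂P/∂n| = fV + V²/R  →  V² + fR·V − fR·V_g = 0
With fR = 1.22×10⁻⁴ × 1235×10³ m = 151 m/s:
V = [−fR + √((fR)² + 4 fR V_g)]/2 = [−151 + √(151² + 4×151×18)]/2 = 16.2 m/s
Subgeostrophic (V < V_g = 18 m/s), as expected around a low.
Converting: 16.2 m/s × 3.6 = 58.5 km/h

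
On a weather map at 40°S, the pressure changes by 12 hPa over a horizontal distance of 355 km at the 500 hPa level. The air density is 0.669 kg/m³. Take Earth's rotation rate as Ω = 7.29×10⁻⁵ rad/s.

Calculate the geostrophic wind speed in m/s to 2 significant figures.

Coriolis parameter at 40°S:
f = 2Ω sin φ = 2 × 7.29×10⁻⁵ × sin 40° = 9.37×10⁻⁵ s⁻¹
Pressure gradient: |∂P/∂n| = 1200 Pa / 355000 m = 3.38×10⁻³ Pa/m
Geostrophic balance (pressure-gradient force = Coriolis force):
V_g = (1/(fρ)) |∂P/∂n| = 3.38×10⁻³ / (9.37×10⁻⁵ × 0.669) = 53.9 m/s

54 m/s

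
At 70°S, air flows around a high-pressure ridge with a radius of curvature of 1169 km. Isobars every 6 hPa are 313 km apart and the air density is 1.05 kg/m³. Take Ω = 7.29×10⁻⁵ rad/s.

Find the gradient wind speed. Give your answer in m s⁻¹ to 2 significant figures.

Coriolis parameter at 70°S:
f = 2Ω sin φ = 2 × 7.29×10⁻⁵ × sin 70° = 1.37×10⁻⁴ s⁻¹
Pressure gradient: |∂P/∂n| = 600 Pa / 313000 m = 1.92×10⁻³ Pa/m
Geostrophic speed: V_g = |∂P/∂n|/(fρ) = 1.92×10⁻³/(1.37×10⁻⁴ × 1.05) = 13.3 m/s
Around a high, pressure-gradient force acts outward with centrifugal, so Coriolis balances both:
fV = (1/ρ)|∂P/∂n| + V²/R  →  V² − fR·V + fR·V_g = 0
With fR = 1.37×10⁻⁴ × 1169×10³ m = 160 m/s:
V = [fR − √((fR)² − 4 fR V_g)]/2 = [160 − √(160² − 4×160×13.3)]/2 = 14.7 m/s
Supergeostrophic (V > V_g = 13.3 m/s), as expected around a high.

15 m s⁻¹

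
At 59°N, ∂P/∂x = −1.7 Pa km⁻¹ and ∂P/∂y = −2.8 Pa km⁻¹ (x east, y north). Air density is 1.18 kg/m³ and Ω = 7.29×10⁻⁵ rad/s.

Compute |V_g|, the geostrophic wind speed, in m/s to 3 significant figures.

Coriolis parameter at 59°N:
f = 2Ω sin φ = 2 × 7.29×10⁻⁵ × sin 59° = 1.25×10⁻⁴ s⁻¹
Component geostrophic relations (x east, y north):
u_g = −(1/(fρ)) ∂P/∂y,  v_g = (1/(fρ)) ∂P/∂x
u_g = −(−2.8×10⁻³)/(1.25×10⁻⁴ × 1.18) = 19.0 m/s;  v_g = (−1.7×10⁻³)/(1.25×10⁻⁴ × 1.18) = −11.5 m/s
|V_g| = √(u_g² + v_g²) = 22.2 m/s

22.2 m/s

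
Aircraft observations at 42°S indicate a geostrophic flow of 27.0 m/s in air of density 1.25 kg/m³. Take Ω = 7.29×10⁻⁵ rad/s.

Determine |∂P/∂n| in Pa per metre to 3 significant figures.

Coriolis parameter at 42°S:
f = 2Ω sin φ = 2 × 7.29×10⁻⁵ × sin 42° = 9.76×10⁻⁵ s⁻¹
Geostrophic balance rearranged: |∂P/∂n| = f ρ V_g
|∂P/∂n| = 9.76×10⁻⁵ × 1.25 × 27.0 = 3.29×10⁻³ Pa/m

3.29×10⁻³ Pa/m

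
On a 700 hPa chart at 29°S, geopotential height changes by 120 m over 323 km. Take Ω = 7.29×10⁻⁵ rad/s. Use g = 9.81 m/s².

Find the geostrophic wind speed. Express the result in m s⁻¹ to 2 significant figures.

52 m s⁻¹

Coriolis parameter at 29°S:
f = 2Ω sin φ = 2 × 7.29×10⁻⁵ × sin 29° = 7.07×10⁻⁵ s⁻¹
Height gradient: |∂Z/∂n| = 120 m / 323000 m = 3.72×10⁻⁴
On a pressure surface, geostrophic balance gives V_g = (g/f)|∂Z/∂n|:
V_g = 9.81 × 3.72×10⁻⁴ / 7.07×10⁻⁵ = 51.6 m/s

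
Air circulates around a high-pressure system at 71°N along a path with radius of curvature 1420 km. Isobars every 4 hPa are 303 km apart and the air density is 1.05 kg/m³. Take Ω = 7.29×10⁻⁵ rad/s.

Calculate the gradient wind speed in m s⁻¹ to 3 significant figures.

9.59 m s⁻¹

Coriolis parameter at 71°N:
f = 2Ω sin φ = 2 × 7.29×10⁻⁵ × sin 71° = 1.38×10⁻⁴ s⁻¹
Pressure gradient: |∂P/∂n| = 400 Pa / 303000 m = 1.32×10⁻³ Pa/m
Geostrophic speed: V_g = |∂P/∂n|/(fρ) = 1.32×10⁻³/(1.38×10⁻⁴ × 1.05) = 9.12 m/s
Around a high, pressure-gradient force acts outward with centrifugal, so Coriolis balances both:
fV = (1/ρ)|∂P/∂n| + V²/R  →  V² − fR·V + fR·V_g = 0
With fR = 1.38×10⁻⁴ × 1420×10³ m = 196 m/s:
V = [fR − √((fR)² − 4 fR V_g)]/2 = [196 − √(196² − 4×196×9.12)]/2 = 9.59 m/s
Supergeostrophic (V > V_g = 9.12 m/s), as expected around a high.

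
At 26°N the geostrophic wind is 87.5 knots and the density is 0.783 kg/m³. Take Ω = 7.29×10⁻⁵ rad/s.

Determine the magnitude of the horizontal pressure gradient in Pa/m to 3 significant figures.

Coriolis parameter at 26°N:
f = 2Ω sin φ = 2 × 7.29×10⁻⁵ × sin 26° = 6.39×10⁻⁵ s⁻¹
Wind speed in SI: 87.5 knots = 45.0 m/s
Geostrophic balance rearranged: |∂P/∂n| = f ρ V_g
|∂P/∂n| = 6.39×10⁻⁵ × 0.783 × 45.0 = 2.25×10⁻³ Pa/m

2.25×10⁻³ Pa/m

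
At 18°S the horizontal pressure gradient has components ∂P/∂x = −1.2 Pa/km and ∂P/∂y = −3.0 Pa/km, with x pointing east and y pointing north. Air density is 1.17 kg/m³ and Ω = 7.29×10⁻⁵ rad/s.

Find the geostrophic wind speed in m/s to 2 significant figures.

Coriolis parameter at 18°S:
f = 2Ω sin φ = 2 × 7.29×10⁻⁵ × sin 18° = 4.51×10⁻⁵ s⁻¹
In the Southern Hemisphere f is negative: f = −4.51×10⁻⁵ s⁻¹.
Component geostrophic relations (x east, y north):
u_g = −(1/(fρ)) ∂P/∂y,  v_g = (1/(fρ)) ∂P/∂x
u_g = −(−3.0×10⁻³)/(−4.51×10⁻⁵ × 1.17) = −56.9 m/s;  v_g = (−1.2×10⁻³)/(−4.51×10⁻⁵ × 1.17) = 22.8 m/s
|V_g| = √(u_g² + v_g²) = 61.3 m/s

61 m/s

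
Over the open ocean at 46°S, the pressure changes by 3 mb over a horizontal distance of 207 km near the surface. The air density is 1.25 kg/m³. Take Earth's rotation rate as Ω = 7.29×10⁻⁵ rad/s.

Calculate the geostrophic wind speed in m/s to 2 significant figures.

11 m/s

Coriolis parameter at 46°S:
f = 2Ω sin φ = 2 × 7.29×10⁻⁵ × sin 46° = 1.05×10⁻⁴ s⁻¹
Pressure gradient: |∂P/∂n| = 300 Pa / 207000 m = 1.45×10⁻³ Pa/m
Geostrophic balance (pressure-gradient force = Coriolis force):
V_g = (1/(fρ)) |∂P/∂n| = 1.45×10⁻³ / (1.05×10⁻⁴ × 1.25) = 11.1 m/s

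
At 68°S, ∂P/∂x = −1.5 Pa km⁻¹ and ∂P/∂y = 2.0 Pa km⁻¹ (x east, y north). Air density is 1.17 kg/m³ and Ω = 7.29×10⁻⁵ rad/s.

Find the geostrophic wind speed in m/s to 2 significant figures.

16 m/s

Coriolis parameter at 68°S:
f = 2Ω sin φ = 2 × 7.29×10⁻⁵ × sin 68° = 1.35×10⁻⁴ s⁻¹
In the Southern Hemisphere f is negative: f = −1.35×10⁻⁴ s⁻¹.
Component geostrophic relations (x east, y north):
u_g = −(1/(fρ)) ∂P/∂y,  v_g = (1/(fρ)) ∂P/∂x
u_g = −(2.0×10⁻³)/(−1.35×10⁻⁴ × 1.17) = 12.6 m/s;  v_g = (−1.5×10⁻³)/(−1.35×10⁻⁴ × 1.17) = 9.48 m/s
|V_g| = √(u_g² + v_g²) = 15.8 m/s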